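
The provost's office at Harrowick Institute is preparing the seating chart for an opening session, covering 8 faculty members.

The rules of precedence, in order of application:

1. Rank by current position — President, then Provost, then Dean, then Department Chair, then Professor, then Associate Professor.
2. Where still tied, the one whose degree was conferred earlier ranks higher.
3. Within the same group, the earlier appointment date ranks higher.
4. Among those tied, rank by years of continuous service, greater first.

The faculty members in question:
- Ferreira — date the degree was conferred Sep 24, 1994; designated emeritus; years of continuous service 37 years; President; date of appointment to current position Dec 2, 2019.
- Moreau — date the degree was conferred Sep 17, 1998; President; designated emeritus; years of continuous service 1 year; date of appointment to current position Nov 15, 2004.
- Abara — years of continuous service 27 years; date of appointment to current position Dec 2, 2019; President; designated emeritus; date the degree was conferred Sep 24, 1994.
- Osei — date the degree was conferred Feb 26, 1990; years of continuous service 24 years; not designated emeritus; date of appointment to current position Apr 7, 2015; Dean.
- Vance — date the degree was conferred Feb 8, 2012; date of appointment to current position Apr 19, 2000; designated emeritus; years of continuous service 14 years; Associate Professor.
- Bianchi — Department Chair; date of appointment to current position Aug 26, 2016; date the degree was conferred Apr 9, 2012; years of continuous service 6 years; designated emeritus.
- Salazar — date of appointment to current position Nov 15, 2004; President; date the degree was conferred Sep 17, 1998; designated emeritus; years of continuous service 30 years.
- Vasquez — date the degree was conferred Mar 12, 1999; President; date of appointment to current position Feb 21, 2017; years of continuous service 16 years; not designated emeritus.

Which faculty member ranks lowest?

Vance

By current position: Ferreira, Abara, Salazar, Moreau and Vasquez (President); then Osei (Dean); then Bianchi (Department Chair); then Vance (Associate Professor).
Among Ferreira, Abara, Salazar, Moreau and Vasquez, by date the degree was conferred (earlier first): Ferreira and Abara (Sep 24, 1994) before Salazar and Moreau (Sep 17, 1998) before Vasquez (Mar 12, 1999).
Ferreira and Abara both have date of appointment to current position Dec 2, 2019, so the next rule applies.
Among Ferreira and Abara, by years of continuous service (higher first): Ferreira (37 years) before Abara (27 years).
Salazar and Moreau both have date of appointment to current position Nov 15, 2004, so the next rule applies.
Among Salazar and Moreau, by years of continuous service (higher first): Salazar (30 years) before Moreau (1 year).
Order: Ferreira, Abara, Salazar, Moreau, Vasquez, Osei, Bianchi, Vance.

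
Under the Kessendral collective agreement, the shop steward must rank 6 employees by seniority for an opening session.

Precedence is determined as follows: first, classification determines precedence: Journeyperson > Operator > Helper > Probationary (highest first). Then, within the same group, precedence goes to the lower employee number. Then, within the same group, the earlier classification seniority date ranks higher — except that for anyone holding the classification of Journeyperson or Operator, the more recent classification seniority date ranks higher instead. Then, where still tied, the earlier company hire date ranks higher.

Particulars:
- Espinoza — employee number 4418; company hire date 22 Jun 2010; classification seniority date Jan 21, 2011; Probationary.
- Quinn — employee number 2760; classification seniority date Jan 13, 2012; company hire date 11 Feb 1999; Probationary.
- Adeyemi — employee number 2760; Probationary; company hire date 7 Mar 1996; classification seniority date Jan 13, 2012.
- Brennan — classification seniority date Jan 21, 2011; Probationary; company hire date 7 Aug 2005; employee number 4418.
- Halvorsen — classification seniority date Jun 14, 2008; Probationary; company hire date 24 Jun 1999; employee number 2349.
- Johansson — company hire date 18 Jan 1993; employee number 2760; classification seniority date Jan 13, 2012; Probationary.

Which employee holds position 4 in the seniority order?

By classification: Halvorsen, Johansson, Adeyemi, Quinn, Brennan and Espinoza (Probationary).
Among Halvorsen, Johansson, Adeyemi, Quinn, Brennan and Espinoza, by employee number (lower first): Halvorsen (2349) before Johansson, Adeyemi and Quinn (2760) before Brennan and Espinoza (4418).
Johansson, Adeyemi and Quinn all have classification seniority date Jan 13, 2012, so the next rule applies.
Among Johansson, Adeyemi and Quinn, by company hire date (earlier first): Johansson (18 Jan 1993) before Adeyemi (7 Mar 1996) before Quinn (11 Feb 1999).
Brennan and Espinoza both have classification seniority date Jan 21, 2011, so the next rule applies.
Among Brennan and Espinoza, by company hire date (earlier first): Brennan (7 Aug 2005) before Espinoza (22 Jun 2010).
Order: Halvorsen, Johansson, Adeyemi, Quinn, Brennan, Espinoza.

Quinn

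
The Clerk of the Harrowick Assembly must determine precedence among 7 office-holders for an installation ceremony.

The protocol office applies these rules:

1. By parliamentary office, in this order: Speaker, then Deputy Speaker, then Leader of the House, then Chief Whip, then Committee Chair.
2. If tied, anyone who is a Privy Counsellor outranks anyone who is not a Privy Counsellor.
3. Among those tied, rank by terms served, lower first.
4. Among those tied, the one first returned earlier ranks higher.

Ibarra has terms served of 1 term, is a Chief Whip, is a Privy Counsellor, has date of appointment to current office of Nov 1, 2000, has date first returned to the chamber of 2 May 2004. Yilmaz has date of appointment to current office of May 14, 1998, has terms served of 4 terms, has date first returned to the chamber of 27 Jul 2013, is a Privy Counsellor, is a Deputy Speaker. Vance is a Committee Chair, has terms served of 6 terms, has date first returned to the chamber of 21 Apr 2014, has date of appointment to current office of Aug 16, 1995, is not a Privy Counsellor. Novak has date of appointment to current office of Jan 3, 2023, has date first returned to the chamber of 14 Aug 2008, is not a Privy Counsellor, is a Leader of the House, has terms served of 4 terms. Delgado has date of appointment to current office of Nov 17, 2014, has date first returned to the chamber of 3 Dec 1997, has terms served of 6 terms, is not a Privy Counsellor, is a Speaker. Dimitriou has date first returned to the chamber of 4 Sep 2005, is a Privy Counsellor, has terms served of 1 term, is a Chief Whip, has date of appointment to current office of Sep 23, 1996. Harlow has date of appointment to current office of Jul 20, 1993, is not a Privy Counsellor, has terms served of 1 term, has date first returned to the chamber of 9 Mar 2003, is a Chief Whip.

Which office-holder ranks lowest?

By parliamentary office: Delgado (Speaker); then Yilmaz (Deputy Speaker); then Novak (Leader of the House); then Ibarra, Dimitriou and Harlow (Chief Whip); then Vance (Committee Chair).
Among Ibarra, Dimitriou and Harlow, a Privy Counsellor before not a Privy Counsellor: Ibarra and Dimitriou (a Privy Counsellor) before Harlow (not a Privy Counsellor).
Ibarra and Dimitriou both have terms served 1 term, so the next rule applies.
Among Ibarra and Dimitriou, by date first returned to the chamber (earlier first): Ibarra (2 May 2004) before Dimitriou (4 Sep 2005).
Order: Delgado, Yilmaz, Novak, Ibarra, Dimitriou, Harlow, Vance.

Vance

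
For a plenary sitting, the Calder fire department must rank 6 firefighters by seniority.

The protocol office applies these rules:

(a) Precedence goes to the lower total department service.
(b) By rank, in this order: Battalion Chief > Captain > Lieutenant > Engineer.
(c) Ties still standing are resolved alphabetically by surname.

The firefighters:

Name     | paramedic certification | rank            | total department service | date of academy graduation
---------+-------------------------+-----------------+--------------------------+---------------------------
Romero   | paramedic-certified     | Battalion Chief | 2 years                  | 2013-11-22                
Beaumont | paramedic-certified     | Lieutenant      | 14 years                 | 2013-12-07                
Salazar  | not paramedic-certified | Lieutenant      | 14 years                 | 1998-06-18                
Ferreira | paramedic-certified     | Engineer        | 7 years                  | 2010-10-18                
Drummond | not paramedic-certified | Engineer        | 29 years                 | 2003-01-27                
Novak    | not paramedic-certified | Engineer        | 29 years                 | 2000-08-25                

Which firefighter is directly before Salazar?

Beaumont

By total department service (lower first): Romero (2 years); then Ferreira (7 years); then Beaumont and Salazar (both 14 years); then Drummond and Novak (both 29 years).
Beaumont and Salazar are each Lieutenant, so the next rule applies.
Among Beaumont and Salazar, alphabetically by surname: Beaumont before Salazar.
Drummond and Novak are each Engineer, so the next rule applies.
Among Drummond and Novak, alphabetically by surname: Drummond before Novak.
Order: Romero, Ferreira, Beaumont, Salazar, Drummond, Novak.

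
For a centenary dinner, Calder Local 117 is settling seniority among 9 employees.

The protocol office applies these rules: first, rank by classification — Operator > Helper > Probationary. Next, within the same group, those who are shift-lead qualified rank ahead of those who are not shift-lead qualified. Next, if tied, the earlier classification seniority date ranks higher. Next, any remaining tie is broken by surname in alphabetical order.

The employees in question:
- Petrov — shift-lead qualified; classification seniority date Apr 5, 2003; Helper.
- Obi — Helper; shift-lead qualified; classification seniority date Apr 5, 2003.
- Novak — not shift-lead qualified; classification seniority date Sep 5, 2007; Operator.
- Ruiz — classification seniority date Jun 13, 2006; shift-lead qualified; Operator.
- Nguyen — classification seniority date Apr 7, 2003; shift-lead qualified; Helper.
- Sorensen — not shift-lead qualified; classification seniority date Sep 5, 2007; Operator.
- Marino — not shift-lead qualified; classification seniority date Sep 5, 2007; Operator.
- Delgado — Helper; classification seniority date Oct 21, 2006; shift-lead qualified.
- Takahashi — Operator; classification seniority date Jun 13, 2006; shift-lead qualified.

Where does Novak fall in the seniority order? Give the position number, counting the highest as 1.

By classification: Ruiz, Takahashi, Marino, Novak and Sorensen (Operator); then Obi, Petrov, Nguyen and Delgado (Helper).
Among Ruiz, Takahashi, Marino, Novak and Sorensen, shift-lead qualified before not shift-lead qualified: Ruiz and Takahashi (shift-lead qualified) before Marino, Novak and Sorensen (not shift-lead qualified).
Ruiz and Takahashi both have classification seniority date Jun 13, 2006, so the next rule applies.
Among Ruiz and Takahashi, alphabetically by surname: Ruiz before Takahashi.
Marino, Novak and Sorensen all have classification seniority date Sep 5, 2007, so the next rule applies.
Among Marino, Novak and Sorensen, alphabetically by surname: Marino before Novak before Sorensen.
Obi, Petrov, Nguyen and Delgado are each shift-lead qualified, so the next rule applies.
Among Obi, Petrov, Nguyen and Delgado, by classification seniority date (earlier first): Obi and Petrov (Apr 5, 2003) before Nguyen (Apr 7, 2003) before Delgado (Oct 21, 2006).
Among Obi and Petrov, alphabetically by surname: Obi before Petrov.
Order: Ruiz, Takahashi, Marino, Novak, Sorensen, Obi, Petrov, Nguyen, Delgado. So position 4.

4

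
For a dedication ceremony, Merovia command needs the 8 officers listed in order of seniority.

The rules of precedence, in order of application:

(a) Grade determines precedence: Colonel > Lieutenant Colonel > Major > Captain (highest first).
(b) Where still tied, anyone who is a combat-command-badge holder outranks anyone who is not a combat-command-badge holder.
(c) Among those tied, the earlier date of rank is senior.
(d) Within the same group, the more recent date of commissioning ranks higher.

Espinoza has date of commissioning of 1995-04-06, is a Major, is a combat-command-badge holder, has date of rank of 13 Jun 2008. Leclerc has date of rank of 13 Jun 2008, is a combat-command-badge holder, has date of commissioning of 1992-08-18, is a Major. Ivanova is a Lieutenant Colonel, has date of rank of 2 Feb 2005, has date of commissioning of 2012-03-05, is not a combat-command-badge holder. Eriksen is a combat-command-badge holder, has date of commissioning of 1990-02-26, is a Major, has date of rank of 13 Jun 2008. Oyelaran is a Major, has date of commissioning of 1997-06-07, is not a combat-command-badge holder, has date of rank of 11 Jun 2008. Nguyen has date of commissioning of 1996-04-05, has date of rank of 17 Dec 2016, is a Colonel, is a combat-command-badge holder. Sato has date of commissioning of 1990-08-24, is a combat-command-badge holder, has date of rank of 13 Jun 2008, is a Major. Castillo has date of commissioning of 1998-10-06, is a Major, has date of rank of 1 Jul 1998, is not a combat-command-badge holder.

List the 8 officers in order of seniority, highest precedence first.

Nguyen, Ivanova, Espinoza, Leclerc, Sato, Eriksen, Castillo, Oyelaran

By grade: Nguyen (Colonel); then Ivanova (Lieutenant Colonel); then Espinoza, Leclerc, Sato, Eriksen, Castillo and Oyelaran (Major).
Among Espinoza, Leclerc, Sato, Eriksen, Castillo and Oyelaran, a combat-command-badge holder before not a combat-command-badge holder: Espinoza, Leclerc, Sato and Eriksen (a combat-command-badge holder) before Castillo and Oyelaran (not a combat-command-badge holder).
Espinoza, Leclerc, Sato and Eriksen all have date of rank 13 Jun 2008, so the next rule applies.
Among Espinoza, Leclerc, Sato and Eriksen, by date of commissioning (later first): Espinoza (1995-04-06) before Leclerc (1992-08-18) before Sato (1990-08-24) before Eriksen (1990-02-26).
Among Castillo and Oyelaran, by date of rank (earlier first): Castillo (1 Jul 1998) before Oyelaran (11 Jun 2008).
Full order: Nguyen, Ivanova, Espinoza, Leclerc, Sato, Eriksen, Castillo, Oyelaran.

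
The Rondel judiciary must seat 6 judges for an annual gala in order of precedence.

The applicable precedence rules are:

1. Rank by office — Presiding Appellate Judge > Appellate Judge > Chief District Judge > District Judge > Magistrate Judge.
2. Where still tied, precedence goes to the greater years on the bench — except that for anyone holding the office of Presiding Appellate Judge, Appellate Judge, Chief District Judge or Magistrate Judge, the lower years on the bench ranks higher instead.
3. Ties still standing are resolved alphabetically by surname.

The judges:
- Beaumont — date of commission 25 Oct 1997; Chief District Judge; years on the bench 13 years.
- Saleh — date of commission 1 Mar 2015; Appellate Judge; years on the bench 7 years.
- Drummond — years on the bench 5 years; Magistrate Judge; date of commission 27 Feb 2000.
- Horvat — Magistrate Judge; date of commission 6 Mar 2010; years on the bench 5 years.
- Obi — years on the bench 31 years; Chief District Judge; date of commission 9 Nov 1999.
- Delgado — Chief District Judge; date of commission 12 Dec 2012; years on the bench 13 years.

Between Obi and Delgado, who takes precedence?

Delgado

By office: Saleh (Appellate Judge); then Beaumont, Delgado and Obi (Chief District Judge); then Drummond and Horvat (Magistrate Judge).
Among Beaumont, Delgado and Obi, by years on the bench (lower first) (reversed rule for this group): Beaumont and Delgado (13 years) before Obi (31 years).
Among Beaumont and Delgado, alphabetically by surname: Beaumont before Delgado.
Drummond and Horvat both have years on the bench 5 years, so the next rule applies.
Among Drummond and Horvat, alphabetically by surname: Drummond before Horvat.
So Delgado takes precedence.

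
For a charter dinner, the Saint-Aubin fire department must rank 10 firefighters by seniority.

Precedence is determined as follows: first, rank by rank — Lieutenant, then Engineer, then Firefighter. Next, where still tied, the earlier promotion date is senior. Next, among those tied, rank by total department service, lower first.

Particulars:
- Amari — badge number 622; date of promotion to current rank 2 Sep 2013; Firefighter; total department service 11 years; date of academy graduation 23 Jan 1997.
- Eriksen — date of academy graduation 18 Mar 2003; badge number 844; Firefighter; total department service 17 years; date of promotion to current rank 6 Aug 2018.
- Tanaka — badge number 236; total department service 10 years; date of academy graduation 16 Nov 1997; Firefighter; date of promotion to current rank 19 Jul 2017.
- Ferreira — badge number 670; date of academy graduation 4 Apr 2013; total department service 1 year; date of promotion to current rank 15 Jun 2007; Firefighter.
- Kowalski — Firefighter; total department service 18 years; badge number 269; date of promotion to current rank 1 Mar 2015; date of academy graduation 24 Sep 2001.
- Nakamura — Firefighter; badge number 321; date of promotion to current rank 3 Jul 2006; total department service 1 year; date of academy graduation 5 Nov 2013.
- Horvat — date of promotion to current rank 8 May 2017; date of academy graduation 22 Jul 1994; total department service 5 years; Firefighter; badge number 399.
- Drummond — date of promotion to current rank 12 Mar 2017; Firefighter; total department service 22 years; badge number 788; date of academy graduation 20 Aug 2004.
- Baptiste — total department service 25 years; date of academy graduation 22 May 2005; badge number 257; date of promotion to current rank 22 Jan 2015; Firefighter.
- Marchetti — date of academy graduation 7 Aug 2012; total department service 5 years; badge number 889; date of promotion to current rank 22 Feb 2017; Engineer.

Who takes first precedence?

By rank: Marchetti (Engineer); then Nakamura, Ferreira, Amari, Baptiste, Kowalski, Drummond, Horvat, Tanaka and Eriksen (Firefighter).
Among Nakamura, Ferreira, Amari, Baptiste, Kowalski, Drummond, Horvat, Tanaka and Eriksen, by date of promotion to current rank (earlier first): Nakamura (3 Jul 2006) before Ferreira (15 Jun 2007) before Amari (2 Sep 2013) before Baptiste (22 Jan 2015) before Kowalski (1 Mar 2015) before Drummond (12 Mar 2017) before Horvat (8 May 2017) before Tanaka (19 Jul 2017) before Eriksen (6 Aug 2018).
Order: Marchetti, Nakamura, Ferreira, Amari, Baptiste, Kowalski, Drummond, Horvat, Tanaka, Eriksen.

Marchetti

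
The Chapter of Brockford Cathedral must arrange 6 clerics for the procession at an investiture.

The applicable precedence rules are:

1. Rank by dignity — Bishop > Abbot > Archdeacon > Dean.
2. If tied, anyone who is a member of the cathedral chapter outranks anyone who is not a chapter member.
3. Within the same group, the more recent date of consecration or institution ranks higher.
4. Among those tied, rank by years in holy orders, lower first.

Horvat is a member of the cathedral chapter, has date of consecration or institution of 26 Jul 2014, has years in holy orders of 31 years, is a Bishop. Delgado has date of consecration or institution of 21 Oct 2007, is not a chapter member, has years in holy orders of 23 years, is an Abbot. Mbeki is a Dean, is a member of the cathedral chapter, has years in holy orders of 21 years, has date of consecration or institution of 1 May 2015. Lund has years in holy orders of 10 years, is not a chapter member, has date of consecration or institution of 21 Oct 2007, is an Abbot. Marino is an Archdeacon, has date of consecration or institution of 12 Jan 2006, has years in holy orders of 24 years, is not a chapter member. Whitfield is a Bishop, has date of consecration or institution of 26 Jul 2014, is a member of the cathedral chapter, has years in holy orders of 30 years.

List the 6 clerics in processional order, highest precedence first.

By dignity: Whitfield and Horvat (Bishop); then Lund and Delgado (Abbot); then Marino (Archdeacon); then Mbeki (Dean).
Whitfield and Horvat are each a member of the cathedral chapter, so the next rule applies.
Whitfield and Horvat both have date of consecration or institution 26 Jul 2014, so the next rule applies.
Among Whitfield and Horvat, by years in holy orders (lower first): Whitfield (30 years) before Horvat (31 years).
Lund and Delgado are each not a chapter member, so the next rule applies.
Lund and Delgado both have date of consecration or institution 21 Oct 2007, so the next rule applies.
Among Lund and Delgado, by years in holy orders (lower first): Lund (10 years) before Delgado (23 years).
Full order: Whitfield, Horvat, Lund, Delgado, Marino, Mbeki.

Whitfield, Horvat, Lund, Delgado, Marino, Mbeki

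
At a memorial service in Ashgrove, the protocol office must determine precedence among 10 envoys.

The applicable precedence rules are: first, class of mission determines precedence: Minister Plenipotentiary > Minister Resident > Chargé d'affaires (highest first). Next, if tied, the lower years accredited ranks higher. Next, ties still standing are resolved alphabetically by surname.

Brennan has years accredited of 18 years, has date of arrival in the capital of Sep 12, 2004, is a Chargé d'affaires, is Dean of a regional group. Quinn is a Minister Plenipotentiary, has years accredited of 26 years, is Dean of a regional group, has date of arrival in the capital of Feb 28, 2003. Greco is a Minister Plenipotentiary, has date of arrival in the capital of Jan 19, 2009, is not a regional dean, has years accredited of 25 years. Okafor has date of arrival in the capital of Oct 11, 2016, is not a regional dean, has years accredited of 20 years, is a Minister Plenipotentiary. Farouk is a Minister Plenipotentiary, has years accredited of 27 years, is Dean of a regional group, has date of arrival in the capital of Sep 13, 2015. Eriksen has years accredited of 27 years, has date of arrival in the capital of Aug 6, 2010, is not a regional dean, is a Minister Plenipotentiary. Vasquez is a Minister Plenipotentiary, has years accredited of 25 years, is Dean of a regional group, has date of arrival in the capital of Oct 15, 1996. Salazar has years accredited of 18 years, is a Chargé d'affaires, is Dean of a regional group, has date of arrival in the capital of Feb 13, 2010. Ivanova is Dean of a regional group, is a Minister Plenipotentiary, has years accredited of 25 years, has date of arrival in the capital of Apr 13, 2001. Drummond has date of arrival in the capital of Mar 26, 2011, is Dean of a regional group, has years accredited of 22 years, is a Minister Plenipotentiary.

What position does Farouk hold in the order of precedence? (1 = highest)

8

By class of mission: Okafor, Drummond, Greco, Ivanova, Vasquez, Quinn, Eriksen and Farouk (Minister Plenipotentiary); then Brennan and Salazar (Chargé d'affaires).
Among Okafor, Drummond, Greco, Ivanova, Vasquez, Quinn, Eriksen and Farouk, by years accredited (lower first): Okafor (20 years) before Drummond (22 years) before Greco, Ivanova and Vasquez (25 years) before Quinn (26 years) before Eriksen and Farouk (27 years).
Among Greco, Ivanova and Vasquez, alphabetically by surname: Greco before Ivanova before Vasquez.
Among Eriksen and Farouk, alphabetically by surname: Eriksen before Farouk.
Brennan and Salazar both have years accredited 18 years, so the next rule applies.
Among Brennan and Salazar, alphabetically by surname: Brennan before Salazar.
Order: Okafor, Drummond, Greco, Ivanova, Vasquez, Quinn, Eriksen, Farouk, Brennan, Salazar. So position 8.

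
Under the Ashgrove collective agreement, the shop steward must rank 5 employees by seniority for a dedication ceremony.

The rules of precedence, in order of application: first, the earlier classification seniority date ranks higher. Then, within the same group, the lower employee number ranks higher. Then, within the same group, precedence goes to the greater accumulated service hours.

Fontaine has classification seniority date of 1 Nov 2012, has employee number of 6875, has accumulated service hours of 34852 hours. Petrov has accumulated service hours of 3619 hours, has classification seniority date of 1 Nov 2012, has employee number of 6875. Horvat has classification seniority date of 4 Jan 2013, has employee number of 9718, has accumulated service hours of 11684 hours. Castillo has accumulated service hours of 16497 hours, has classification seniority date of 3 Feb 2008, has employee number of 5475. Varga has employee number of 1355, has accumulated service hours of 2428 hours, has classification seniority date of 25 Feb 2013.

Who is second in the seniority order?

By classification seniority date (earlier first): Castillo (3 Feb 2008); then Fontaine and Petrov (both 1 Nov 2012); then Horvat (4 Jan 2013); then Varga (25 Feb 2013).
Fontaine and Petrov both have employee number 6875, so the next rule applies.
Among Fontaine and Petrov, by accumulated service hours (higher first): Fontaine (34852 hours) before Petrov (3619 hours).
Order: Castillo, Fontaine, Petrov, Horvat, Varga.

Fontaine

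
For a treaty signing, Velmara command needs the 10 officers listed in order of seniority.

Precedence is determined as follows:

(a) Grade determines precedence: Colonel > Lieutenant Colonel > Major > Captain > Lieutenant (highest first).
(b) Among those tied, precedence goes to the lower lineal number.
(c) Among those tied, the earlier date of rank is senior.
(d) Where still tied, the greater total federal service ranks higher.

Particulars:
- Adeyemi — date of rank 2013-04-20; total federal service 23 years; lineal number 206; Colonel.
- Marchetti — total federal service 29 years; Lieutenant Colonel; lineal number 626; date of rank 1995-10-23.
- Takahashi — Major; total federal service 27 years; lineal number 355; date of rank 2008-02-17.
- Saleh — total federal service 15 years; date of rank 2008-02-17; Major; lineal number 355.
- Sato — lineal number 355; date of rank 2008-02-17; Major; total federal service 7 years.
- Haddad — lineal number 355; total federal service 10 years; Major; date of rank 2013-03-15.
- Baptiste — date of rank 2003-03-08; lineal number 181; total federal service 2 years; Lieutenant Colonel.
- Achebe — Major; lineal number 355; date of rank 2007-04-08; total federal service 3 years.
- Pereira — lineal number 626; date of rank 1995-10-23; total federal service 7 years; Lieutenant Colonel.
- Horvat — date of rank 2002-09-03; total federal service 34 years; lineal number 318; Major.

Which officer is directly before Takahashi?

Achebe

By grade: Adeyemi (Colonel); then Baptiste, Marchetti and Pereira (Lieutenant Colonel); then Horvat, Achebe, Takahashi, Saleh, Sato and Haddad (Major).
Among Baptiste, Marchetti and Pereira, by lineal number (lower first): Baptiste (181) before Marchetti and Pereira (626).
Marchetti and Pereira both have date of rank 1995-10-23, so the next rule applies.
Among Marchetti and Pereira, by total federal service (higher first): Marchetti (29 years) before Pereira (7 years).
Among Horvat, Achebe, Takahashi, Saleh, Sato and Haddad, by lineal number (lower first): Horvat (318) before Achebe, Takahashi, Saleh, Sato and Haddad (355).
Among Achebe, Takahashi, Saleh, Sato and Haddad, by date of rank (earlier first): Achebe (2007-04-08) before Takahashi, Saleh and Sato (2008-02-17) before Haddad (2013-03-15).
Among Takahashi, Saleh and Sato, by total federal service (higher first): Takahashi (27 years) before Saleh (15 years) before Sato (7 years).
Order: Adeyemi, Baptiste, Marchetti, Pereira, Horvat, Achebe, Takahashi, Saleh, Sato, Haddad.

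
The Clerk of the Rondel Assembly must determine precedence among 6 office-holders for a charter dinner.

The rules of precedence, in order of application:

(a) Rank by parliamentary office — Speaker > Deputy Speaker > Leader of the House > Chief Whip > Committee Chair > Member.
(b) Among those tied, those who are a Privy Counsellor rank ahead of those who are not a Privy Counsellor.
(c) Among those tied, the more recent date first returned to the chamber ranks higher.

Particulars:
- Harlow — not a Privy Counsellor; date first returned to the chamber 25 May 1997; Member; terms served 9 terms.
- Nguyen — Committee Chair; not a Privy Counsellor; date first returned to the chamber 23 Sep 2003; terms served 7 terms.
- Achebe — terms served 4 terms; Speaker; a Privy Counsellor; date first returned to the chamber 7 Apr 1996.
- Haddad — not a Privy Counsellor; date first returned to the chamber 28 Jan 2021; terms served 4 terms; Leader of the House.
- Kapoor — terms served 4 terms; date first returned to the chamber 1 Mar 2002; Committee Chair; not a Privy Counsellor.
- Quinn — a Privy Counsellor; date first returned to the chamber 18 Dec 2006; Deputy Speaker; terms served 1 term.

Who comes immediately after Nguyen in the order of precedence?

By parliamentary office: Achebe (Speaker); then Quinn (Deputy Speaker); then Haddad (Leader of the House); then Nguyen and Kapoor (Committee Chair); then Harlow (Member).
Nguyen and Kapoor are each not a Privy Counsellor, so the next rule applies.
Among Nguyen and Kapoor, by date first returned to the chamber (later first): Nguyen (23 Sep 2003) before Kapoor (1 Mar 2002).
Order: Achebe, Quinn, Haddad, Nguyen, Kapoor, Harlow.

Kapoor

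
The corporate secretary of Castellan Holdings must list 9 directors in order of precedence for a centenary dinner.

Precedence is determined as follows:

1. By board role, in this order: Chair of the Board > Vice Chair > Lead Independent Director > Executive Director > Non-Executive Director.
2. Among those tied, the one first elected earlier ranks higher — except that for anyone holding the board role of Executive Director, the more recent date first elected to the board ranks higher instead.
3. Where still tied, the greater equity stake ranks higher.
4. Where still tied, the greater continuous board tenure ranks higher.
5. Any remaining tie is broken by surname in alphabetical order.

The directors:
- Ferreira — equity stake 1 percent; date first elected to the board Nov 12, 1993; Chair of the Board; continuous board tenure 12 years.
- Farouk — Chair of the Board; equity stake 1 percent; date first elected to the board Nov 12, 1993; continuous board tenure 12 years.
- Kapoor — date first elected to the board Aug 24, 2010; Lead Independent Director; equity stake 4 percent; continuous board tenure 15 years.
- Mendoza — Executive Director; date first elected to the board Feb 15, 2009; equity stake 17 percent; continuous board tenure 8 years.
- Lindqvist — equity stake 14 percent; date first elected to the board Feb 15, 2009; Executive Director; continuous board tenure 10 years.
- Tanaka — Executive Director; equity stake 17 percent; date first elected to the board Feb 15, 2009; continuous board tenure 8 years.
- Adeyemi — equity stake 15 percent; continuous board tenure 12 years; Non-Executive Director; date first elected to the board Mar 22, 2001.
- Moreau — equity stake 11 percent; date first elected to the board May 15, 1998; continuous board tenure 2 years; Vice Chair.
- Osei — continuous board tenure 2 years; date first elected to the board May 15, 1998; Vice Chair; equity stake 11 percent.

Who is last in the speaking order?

By board role: Farouk and Ferreira (Chair of the Board); then Moreau and Osei (Vice Chair); then Kapoor (Lead Independent Director); then Mendoza, Tanaka and Lindqvist (Executive Director); then Adeyemi (Non-Executive Director).
Farouk and Ferreira both have date first elected to the board Nov 12, 1993, so the next rule applies.
Farouk and Ferreira both have equity stake 1 percent, so the next rule applies.
Farouk and Ferreira both have continuous board tenure 12 years, so the next rule applies.
Among Farouk and Ferreira, alphabetically by surname: Farouk before Ferreira.
Moreau and Osei both have date first elected to the board May 15, 1998, so the next rule applies.
Moreau and Osei both have equity stake 11 percent, so the next rule applies.
Moreau and Osei both have continuous board tenure 2 years, so the next rule applies.
Among Moreau and Osei, alphabetically by surname: Moreau before Osei.
Mendoza, Tanaka and Lindqvist all have date first elected to the board Feb 15, 2009, so the next rule applies.
Among Mendoza, Tanaka and Lindqvist, by equity stake (higher first): Mendoza and Tanaka (17 percent) before Lindqvist (14 percent).
Mendoza and Tanaka both have continuous board tenure 8 years, so the next rule applies.
Among Mendoza and Tanaka, alphabetically by surname: Mendoza before Tanaka.
Order: Farouk, Ferreira, Moreau, Osei, Kapoor, Mendoza, Tanaka, Lindqvist, Adeyemi.

Adeyemi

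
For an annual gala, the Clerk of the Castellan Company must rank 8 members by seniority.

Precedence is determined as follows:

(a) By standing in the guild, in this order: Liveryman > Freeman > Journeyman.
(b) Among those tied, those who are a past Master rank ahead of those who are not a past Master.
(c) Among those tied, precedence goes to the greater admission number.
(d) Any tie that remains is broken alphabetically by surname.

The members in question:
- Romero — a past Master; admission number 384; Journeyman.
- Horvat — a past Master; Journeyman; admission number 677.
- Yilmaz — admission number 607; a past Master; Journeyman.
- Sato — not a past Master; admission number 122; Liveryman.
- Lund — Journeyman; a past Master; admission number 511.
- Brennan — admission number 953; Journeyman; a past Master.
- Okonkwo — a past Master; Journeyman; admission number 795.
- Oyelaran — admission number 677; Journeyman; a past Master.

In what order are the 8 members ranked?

By standing in the guild: Sato (Liveryman); then Brennan, Okonkwo, Horvat, Oyelaran, Yilmaz, Lund and Romero (Journeyman).
Brennan, Okonkwo, Horvat, Oyelaran, Yilmaz, Lund and Romero are each a past Master, so the next rule applies.
Among Brennan, Okonkwo, Horvat, Oyelaran, Yilmaz, Lund and Romero, by admission number (higher first): Brennan (953) before Okonkwo (795) before Horvat and Oyelaran (677) before Yilmaz (607) before Lund (511) before Romero (384).
Among Horvat and Oyelaran, alphabetically by surname: Horvat before Oyelaran.
Full order: Sato, Brennan, Okonkwo, Horvat, Oyelaran, Yilmaz, Lund, Romero.

Sato, Brennan, Okonkwo, Horvat, Oyelaran, Yilmaz, Lund, Romero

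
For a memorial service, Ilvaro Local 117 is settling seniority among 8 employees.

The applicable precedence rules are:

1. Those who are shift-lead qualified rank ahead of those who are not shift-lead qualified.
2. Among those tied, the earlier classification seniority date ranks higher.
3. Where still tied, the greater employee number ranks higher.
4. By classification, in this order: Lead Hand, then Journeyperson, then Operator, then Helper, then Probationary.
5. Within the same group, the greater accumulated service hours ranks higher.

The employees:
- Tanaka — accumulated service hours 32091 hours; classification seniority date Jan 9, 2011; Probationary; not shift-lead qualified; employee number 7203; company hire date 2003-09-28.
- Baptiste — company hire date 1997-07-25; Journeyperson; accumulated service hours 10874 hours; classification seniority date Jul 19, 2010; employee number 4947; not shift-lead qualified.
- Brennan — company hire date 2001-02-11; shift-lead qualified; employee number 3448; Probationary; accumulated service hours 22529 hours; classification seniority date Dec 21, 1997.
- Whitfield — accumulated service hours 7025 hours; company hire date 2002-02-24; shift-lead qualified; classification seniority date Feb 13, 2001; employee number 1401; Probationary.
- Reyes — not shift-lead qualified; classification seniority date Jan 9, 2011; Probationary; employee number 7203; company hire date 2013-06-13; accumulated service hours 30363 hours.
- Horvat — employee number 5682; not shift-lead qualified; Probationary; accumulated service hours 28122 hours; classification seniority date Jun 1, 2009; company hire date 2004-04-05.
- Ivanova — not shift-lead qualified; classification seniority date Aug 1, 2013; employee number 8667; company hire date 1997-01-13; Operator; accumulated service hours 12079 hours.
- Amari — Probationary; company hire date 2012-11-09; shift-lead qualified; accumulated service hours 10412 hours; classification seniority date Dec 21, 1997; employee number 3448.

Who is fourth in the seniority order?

By the first rule: Brennan, Amari and Whitfield (each shift-lead qualified); then Horvat, Baptiste, Tanaka, Reyes and Ivanova (each not shift-lead qualified).
Among Brennan, Amari and Whitfield, by classification seniority date (earlier first): Brennan and Amari (Dec 21, 1997) before Whitfield (Feb 13, 2001).
Brennan and Amari both have employee number 3448, so the next rule applies.
Brennan and Amari are each Probationary, so the next rule applies.
Among Brennan and Amari, by accumulated service hours (higher first): Brennan (22529 hours) before Amari (10412 hours).
Among Horvat, Baptiste, Tanaka, Reyes and Ivanova, by classification seniority date (earlier first): Horvat (Jun 1, 2009) before Baptiste (Jul 19, 2010) before Tanaka and Reyes (Jan 9, 2011) before Ivanova (Aug 1, 2013).
Tanaka and Reyes both have employee number 7203, so the next rule applies.
Tanaka and Reyes are each Probationary, so the next rule applies.
Among Tanaka and Reyes, by accumulated service hours (higher first): Tanaka (32091 hours) before Reyes (30363 hours).
Order: Brennan, Amari, Whitfield, Horvat, Baptiste, Tanaka, Reyes, Ivanova.

Horvat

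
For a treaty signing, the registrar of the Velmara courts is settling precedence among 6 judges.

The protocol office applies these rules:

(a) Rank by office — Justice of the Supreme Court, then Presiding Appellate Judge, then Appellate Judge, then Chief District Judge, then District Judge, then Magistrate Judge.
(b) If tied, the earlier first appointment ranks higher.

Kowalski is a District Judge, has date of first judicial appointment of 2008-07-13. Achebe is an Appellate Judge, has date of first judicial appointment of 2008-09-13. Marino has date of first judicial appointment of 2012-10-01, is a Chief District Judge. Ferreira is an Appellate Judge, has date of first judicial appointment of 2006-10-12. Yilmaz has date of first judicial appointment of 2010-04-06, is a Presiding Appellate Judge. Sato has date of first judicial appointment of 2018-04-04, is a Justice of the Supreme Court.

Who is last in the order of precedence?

By office: Sato (Justice of the Supreme Court); then Yilmaz (Presiding Appellate Judge); then Ferreira and Achebe (Appellate Judge); then Marino (Chief District Judge); then Kowalski (District Judge).
Among Ferreira and Achebe, by date of first judicial appointment (earlier first): Ferreira (2006-10-12) before Achebe (2008-09-13).
Order: Sato, Yilmaz, Ferreira, Achebe, Marino, Kowalski.

Kowalski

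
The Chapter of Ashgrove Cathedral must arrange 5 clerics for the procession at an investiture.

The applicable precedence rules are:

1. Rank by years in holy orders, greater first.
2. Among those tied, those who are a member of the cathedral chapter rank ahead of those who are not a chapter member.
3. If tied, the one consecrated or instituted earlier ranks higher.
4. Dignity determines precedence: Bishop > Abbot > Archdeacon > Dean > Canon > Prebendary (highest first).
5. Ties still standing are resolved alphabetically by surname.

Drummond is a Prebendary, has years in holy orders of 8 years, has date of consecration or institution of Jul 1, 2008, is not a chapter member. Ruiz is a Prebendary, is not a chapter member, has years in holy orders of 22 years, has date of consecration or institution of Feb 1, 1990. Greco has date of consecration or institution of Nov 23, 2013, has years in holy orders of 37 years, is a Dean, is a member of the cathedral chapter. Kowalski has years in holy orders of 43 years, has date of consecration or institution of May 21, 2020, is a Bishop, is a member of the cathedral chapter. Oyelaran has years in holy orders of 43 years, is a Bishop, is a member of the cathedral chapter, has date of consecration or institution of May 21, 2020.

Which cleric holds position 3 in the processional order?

By years in holy orders (higher first): Kowalski and Oyelaran (both 43 years); then Greco (37 years); then Ruiz (22 years); then Drummond (8 years).
Kowalski and Oyelaran are each a member of the cathedral chapter, so the next rule applies.
Kowalski and Oyelaran both have date of consecration or institution May 21, 2020, so the next rule applies.
Kowalski and Oyelaran are each Bishop, so the next rule applies.
Among Kowalski and Oyelaran, alphabetically by surname: Kowalski before Oyelaran.
Order: Kowalski, Oyelaran, Greco, Ruiz, Drummond.

Greco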